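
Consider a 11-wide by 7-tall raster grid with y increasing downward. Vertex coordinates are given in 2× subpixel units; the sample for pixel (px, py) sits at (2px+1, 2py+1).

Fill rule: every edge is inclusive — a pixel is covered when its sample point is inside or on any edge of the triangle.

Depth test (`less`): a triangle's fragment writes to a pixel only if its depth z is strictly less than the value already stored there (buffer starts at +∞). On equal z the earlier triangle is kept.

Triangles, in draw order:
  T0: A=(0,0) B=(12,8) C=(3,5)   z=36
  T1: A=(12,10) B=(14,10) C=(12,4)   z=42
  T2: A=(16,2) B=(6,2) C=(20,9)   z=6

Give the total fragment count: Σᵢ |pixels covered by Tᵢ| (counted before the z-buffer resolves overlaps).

T0:
  2·area = 36
  edge (0, 0)→(12, 8): d=(12,8) inclusive
  edge (12, 8)→(3, 5): d=(-9,-3) inclusive
  edge (3, 5)→(0, 0): d=(-3,-5) inclusive
    (0,0)@(1, 1): e=[4,30,2] → █
    (1,0)@(3, 1): e=[-12,36,12] → ·
    (0,1)@(1, 3): e=[28,12,-4] → ·
    (1,1)@(3, 3): e=[12,18,6] → █
    (2,1)@(5, 3): e=[-4,24,16] → ·
    (1,2)@(3, 5): e=[36,0,0] → █  [on edge]
    (2,2)@(5, 5): e=[20,6,10] → █
    (3,2)@(7, 5): e=[4,12,20] → █
    (4,2)@(9, 5): e=[-12,18,30] → ·
    (1,3)@(3, 7): e=[60,-18,-6] → ·
    (2,3)@(5, 7): e=[44,-12,4] → ·
    (3,3)@(7, 7): e=[28,-6,14] → ·
    (4,3)@(9, 7): e=[12,0,24] → █  [on edge]
    (7,4)@(15, 9): e=[-12,0,48] → ·  [on edge]
    (10,5)@(21, 11): e=[-36,0,72] → ·  [on edge]
  covered (6 px):
    █ · · · · · · · · · ·
    · █ · · · · · · · · ·
    · █ █ █ · · · · · · ·
    · · · · █ · · · · · ·
    · · · · · · · · · · ·
    · · · · · · · · · · ·
    · · · · · · · · · · ·
T1:
  2·area = 12  (B↔C swapped to make it positive)
  edge (12, 10)→(12, 4): d=(0,-6) inclusive
  edge (12, 4)→(14, 10): d=(2,6) inclusive
  edge (14, 10)→(12, 10): d=(-2,0) inclusive
    (5,0)@(11, 1): e=[-6,0,18] → ·  [on edge]
    (6,3)@(13, 7): e=[6,0,6] → █  [on edge]
    (7,3)@(15, 7): e=[18,-12,6] → ·
    (6,4)@(13, 9): e=[6,4,2] → █
    (7,4)@(15, 9): e=[18,-8,2] → ·
    (6,5)@(13, 11): e=[6,8,-2] → ·
    (7,6)@(15, 13): e=[18,0,-6] → ·  [on edge]
  covered (2 px):
    · · · · · · · · · · ·
    · · · · · · · · · · ·
    · · · · · · · · · · ·
    · · · · · · █ · · · ·
    · · · · · · █ · · · ·
    · · · · · · · · · · ·
    · · · · · · · · · · ·
T2:
  2·area = 70  (B↔C swapped to make it positive)
  edge (16, 2)→(20, 9): d=(4,7) inclusive
  edge (20, 9)→(6, 2): d=(-14,-7) inclusive
  edge (6, 2)→(16, 2): d=(10,0) inclusive
    (4,1)@(9, 3): e=[53,7,10] → █
    (5,1)@(11, 3): e=[39,21,10] → █
    (6,1)@(13, 3): e=[25,35,10] → █
    (7,1)@(15, 3): e=[11,49,10] → █
    (8,1)@(17, 3): e=[-3,63,10] → ·
    (4,2)@(9, 5): e=[61,-21,30] → ·
    (5,2)@(11, 5): e=[47,-7,30] → ·
    (6,2)@(13, 5): e=[33,7,30] → █
    (8,2)@(17, 5): e=[5,35,30] → █
    (9,2)@(19, 5): e=[-9,49,30] → ·
    (6,3)@(13, 7): e=[41,-21,50] → ·
    (7,3)@(15, 7): e=[27,-7,50] → ·
  covered (8 px):
    · · · · · · · · · · ·
    · · · · █ █ █ █ · · ·
    · · · · · · █ █ █ · ·
    · · · · · · · · █ · ·
    · · · · · · · · · · ·
    · · · · · · · · · · ·
    · · · · · · · · · · ·

Result: 16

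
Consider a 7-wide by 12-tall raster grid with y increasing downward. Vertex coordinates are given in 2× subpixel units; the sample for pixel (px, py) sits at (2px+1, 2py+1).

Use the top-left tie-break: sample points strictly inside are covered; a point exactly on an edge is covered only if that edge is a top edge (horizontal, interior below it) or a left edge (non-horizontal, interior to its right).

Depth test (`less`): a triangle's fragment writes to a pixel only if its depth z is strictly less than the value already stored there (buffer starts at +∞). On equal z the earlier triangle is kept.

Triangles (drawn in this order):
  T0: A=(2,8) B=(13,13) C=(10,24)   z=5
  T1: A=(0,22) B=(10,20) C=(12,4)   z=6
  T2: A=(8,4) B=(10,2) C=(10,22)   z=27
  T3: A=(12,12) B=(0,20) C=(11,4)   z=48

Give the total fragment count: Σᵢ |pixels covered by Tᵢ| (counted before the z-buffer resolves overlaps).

T0:
  2·area = 136
  edge (2, 8)→(13, 13): d=(11,5) right/bottom  bias=-1
  edge (13, 13)→(10, 24): d=(-3,11) right/bottom  bias=-1
  edge (10, 24)→(2, 8): d=(-8,-16) top-left  bias=+0
    (1,4)@(3, 9): e=[6,122,8] → █
    (2,4)@(5, 9): e=[-4,100,40] → ·
    (1,5)@(3, 11): e=[28,116,-8] → ·
    (2,5)@(5, 11): e=[18,94,24] → █
    (3,5)@(7, 11): e=[8,72,56] → █
    (4,5)@(9, 11): e=[-2,50,88] → ·
    (2,6)@(5, 13): e=[40,88,8] → █
    (4,6)@(9, 13): e=[20,44,72] → █
    (5,6)@(11, 13): e=[10,22,104] → █
    (6,6)@(13, 13): e=[0,0,136] → ·  [on edge]
    (2,7)@(5, 15): e=[62,82,-8] → ·
    (3,7)@(7, 15): e=[52,60,24] → █
  covered (16 px):
    · · · · · · ·
    · · · · · · ·
    · · · · · · ·
    · · · · · · ·
    · █ · · · · ·
    · · █ █ · · ·
    · · █ █ █ █ ·
    · · · █ █ █ ·
    · · · █ █ █ ·
    · · · · █ █ ·
    · · · · █ · ·
    · · · · · · ·
T1:
  2·area = 156  (B↔C swapped to make it positive)
  edge (0, 22)→(12, 4): d=(12,-18) top-left  bias=+0
  edge (12, 4)→(10, 20): d=(-2,16) right/bottom  bias=-1
  edge (10, 20)→(0, 22): d=(-10,2) right/bottom  bias=-1
    (5,3)@(11, 7): e=[18,10,128] → █
    (6,3)@(13, 7): e=[54,-22,124] → ·
    (4,4)@(9, 9): e=[6,38,112] → █
    (6,4)@(13, 9): e=[78,-26,104] → ·
    (4,5)@(9, 11): e=[30,34,92] → █
    (6,5)@(13, 11): e=[102,-30,84] → ·
    (3,6)@(7, 13): e=[18,62,76] → █
    (5,6)@(11, 13): e=[90,-2,68] → ·
    (2,7)@(5, 15): e=[6,90,60] → █
    (5,7)@(11, 15): e=[114,-6,48] → ·
    (2,8)@(5, 17): e=[30,86,40] → █
    (5,8)@(11, 17): e=[138,-10,28] → ·
    (2,10)@(5, 21): e=[78,78,0] → ·  [on edge]
  covered (19 px):
    · · · · · · ·
    · · · · · · ·
    · · · · · · ·
    · · · · · █ ·
    · · · · █ █ ·
    · · · · █ █ ·
    · · · █ █ · ·
    · · █ █ █ · ·
    · · █ █ █ · ·
    · █ █ █ █ · ·
    █ █ · · · · ·
    · · · · · · ·
T2:
  2·area = 40
  edge (8, 4)→(10, 2): d=(2,-2) top-left  bias=+0
  edge (10, 2)→(10, 22): d=(0,20) right/bottom  bias=-1
  edge (10, 22)→(8, 4): d=(-2,-18) top-left  bias=+0
    (5,0)@(11, 1): e=[0,-20,60] → ·  [on edge]
    (4,1)@(9, 3): e=[0,20,20] → █  [on edge]
    (5,1)@(11, 3): e=[4,-20,56] → ·
    (3,2)@(7, 5): e=[0,60,-20] → ·  [on edge]
    (4,2)@(9, 5): e=[4,20,16] → █
    (5,2)@(11, 5): e=[8,-20,52] → ·
    (2,3)@(5, 7): e=[0,100,-60] → ·  [on edge]
    (4,3)@(9, 7): e=[8,20,12] → █
    (5,3)@(11, 7): e=[12,-20,48] → ·
    (1,4)@(3, 9): e=[0,140,-100] → ·  [on edge]
    (4,4)@(9, 9): e=[12,20,8] → █
    (5,4)@(11, 9): e=[16,-20,44] → ·
    (0,5)@(1, 11): e=[0,180,-140] → ·  [on edge]
    (4,6)@(9, 13): e=[20,20,0] → █  [on edge]
  covered (6 px):
    · · · · · · ·
    · · · · █ · ·
    · · · · █ · ·
    · · · · █ · ·
    · · · · █ · ·
    · · · · █ · ·
    · · · · █ · ·
    · · · · · · ·
    · · · · · · ·
    · · · · · · ·
    · · · · · · ·
    · · · · · · ·
T3:
  2·area = 104
  edge (12, 12)→(0, 20): d=(-12,8) right/bottom  bias=-1
  edge (0, 20)→(11, 4): d=(11,-16) top-left  bias=+0
  edge (11, 4)→(12, 12): d=(1,8) right/bottom  bias=-1
    (5,2)@(11, 5): e=[92,11,1] → █
    (6,2)@(13, 5): e=[76,43,-15] → ·
    (4,3)@(9, 7): e=[84,1,19] → █
    (6,3)@(13, 7): e=[52,65,-13] → ·
    (4,4)@(9, 9): e=[60,23,21] → █
    (6,4)@(13, 9): e=[28,87,-11] → ·
    (3,5)@(7, 11): e=[52,13,39] → █
    (6,5)@(13, 11): e=[4,109,-9] → ·
    (2,6)@(5, 13): e=[44,3,57] → █
    (5,6)@(11, 13): e=[-4,99,9] → ·
    (2,7)@(5, 15): e=[20,25,59] → █
    (4,7)@(9, 15): e=[-12,89,27] → ·
  covered (15 px):
    · · · · · · ·
    · · · · · · ·
    · · · · · █ ·
    · · · · █ █ ·
    · · · · █ █ ·
    · · · █ █ █ ·
    · · █ █ █ · ·
    · · █ █ · · ·
    · █ · · · · ·
    █ · · · · · ·
    · · · · · · ·
    · · · · · · ·

Result: 56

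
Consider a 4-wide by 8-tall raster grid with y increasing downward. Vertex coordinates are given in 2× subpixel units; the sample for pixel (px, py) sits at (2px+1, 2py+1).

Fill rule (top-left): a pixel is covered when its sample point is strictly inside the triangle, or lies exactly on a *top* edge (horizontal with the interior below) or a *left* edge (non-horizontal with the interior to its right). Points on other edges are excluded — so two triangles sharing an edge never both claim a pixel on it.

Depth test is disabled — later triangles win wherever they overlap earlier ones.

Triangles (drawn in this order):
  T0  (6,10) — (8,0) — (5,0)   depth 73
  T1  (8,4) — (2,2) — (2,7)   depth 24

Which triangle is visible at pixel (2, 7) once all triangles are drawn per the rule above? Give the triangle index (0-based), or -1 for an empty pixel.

T0:
  2·area = 30  (B↔C swapped to make it positive)
  edge (6, 10)→(5, 0): d=(-1,-10) top-left  bias=+0
  edge (5, 0)→(8, 0): d=(3,0) top-left  bias=+0
  edge (8, 0)→(6, 10): d=(-2,10) right/bottom  bias=-1
    (3,0)@(7, 1): e=[19,3,8] → X
    (3,1)@(7, 3): e=[17,9,4] → X
    (3,2)@(7, 5): e=[15,15,0] → .  [on edge]
    (2,7)@(5, 15): e=[-15,45,0] → .  [on edge]
  covered (2 px):
    . . . X
    . . . X
    . . . .
    . . . .
    . . . .
    . . . .
    . . . .
    . . . .
T1:
  2·area = 30  (B↔C swapped to make it positive)
  edge (8, 4)→(2, 7): d=(-6,3) right/bottom  bias=-1
  edge (2, 7)→(2, 2): d=(0,-5) top-left  bias=+0
  edge (2, 2)→(8, 4): d=(6,2) right/bottom  bias=-1
    (1,1)@(3, 3): e=[21,5,4] → X
    (2,1)@(5, 3): e=[15,15,0] → .  [on edge]
    (1,2)@(3, 5): e=[9,5,16] → X
    (2,2)@(5, 5): e=[3,15,12] → X
    (3,2)@(7, 5): e=[-3,25,8] → .
    (1,3)@(3, 7): e=[-3,5,28] → .
    (2,3)@(5, 7): e=[-9,15,24] → .
  covered (3 px):
    . . . .
    . X . .
    . X X .
    . . . .
    . . . .
    . . . .
    . . . .
    . . . .

Z-buffer (winner per pixel, '.' = empty):
  . . . 0
  . 1 . 0
  . 1 1 .
  . . . .
  . . . .
  . . . .
  . . . .
  . . . .

Final: -1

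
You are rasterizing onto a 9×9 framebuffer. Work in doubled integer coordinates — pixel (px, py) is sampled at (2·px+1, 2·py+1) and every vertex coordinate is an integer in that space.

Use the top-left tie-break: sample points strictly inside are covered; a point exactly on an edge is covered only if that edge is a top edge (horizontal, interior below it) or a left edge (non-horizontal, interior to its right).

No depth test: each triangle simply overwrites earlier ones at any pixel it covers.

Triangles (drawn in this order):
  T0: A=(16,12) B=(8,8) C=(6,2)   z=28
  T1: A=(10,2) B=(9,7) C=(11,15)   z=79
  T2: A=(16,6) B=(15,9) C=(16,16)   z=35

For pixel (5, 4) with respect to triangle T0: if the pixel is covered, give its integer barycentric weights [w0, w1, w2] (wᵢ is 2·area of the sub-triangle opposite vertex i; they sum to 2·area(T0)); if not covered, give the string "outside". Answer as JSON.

T0:
  2·area = 40
  edge (16, 12)→(8, 8): d=(-8,-4) top-left  bias=+0
  edge (8, 8)→(6, 2): d=(-2,-6) top-left  bias=+0
  edge (6, 2)→(16, 12): d=(10,10) right/bottom  bias=-1
    (2,0)@(5, 1): e=[44,-4,0] → ·  [on edge]
    (3,1)@(7, 3): e=[36,4,0] → ·  [on edge]
    (3,2)@(7, 5): e=[20,0,20] → █  [on edge]
    (4,2)@(9, 5): e=[28,12,0] → ·  [on edge]
    (3,3)@(7, 7): e=[4,-4,40] → ·
    (4,3)@(9, 7): e=[12,8,20] → █
    (5,3)@(11, 7): e=[20,20,0] → ·  [on edge]
    (4,4)@(9, 9): e=[-4,4,40] → ·
    (5,4)@(11, 9): e=[4,16,20] → █
    (6,4)@(13, 9): e=[12,28,0] → ·  [on edge]
    (4,5)@(9, 11): e=[-20,0,60] → ·  [on edge]
    (5,5)@(11, 11): e=[-12,12,40] → ·
    (7,5)@(15, 11): e=[4,36,0] → ·  [on edge]
    (8,6)@(17, 13): e=[-4,44,0] → ·  [on edge]
    (5,8)@(11, 17): e=[-60,0,100] → ·  [on edge]
  covered (3 px):
    · · · · · · · · ·
    · · · · · · · · ·
    · · · █ · · · · ·
    · · · · █ · · · ·
    · · · · · █ · · ·
    · · · · · · · · ·
    · · · · · · · · ·
    · · · · · · · · ·
    · · · · · · · · ·
T1:
  2·area = 18  (B↔C swapped to make it positive)
  edge (10, 2)→(11, 15): d=(1,13) right/bottom  bias=-1
  edge (11, 15)→(9, 7): d=(-2,-8) top-left  bias=+0
  edge (9, 7)→(10, 2): d=(1,-5) top-left  bias=+0
    (4,3)@(9, 7): e=[18,0,0] → █  [on edge]
    (5,3)@(11, 7): e=[-8,16,10] → ·
    (4,4)@(9, 9): e=[20,-4,2] → ·
    (5,7)@(11, 15): e=[0,0,18] → ·  [on edge]
    (3,8)@(7, 17): e=[54,-36,0] → ·  [on edge]
  covered (1 px):
    · · · · · · · · ·
    · · · · · · · · ·
    · · · · · · · · ·
    · · · · █ · · · ·
    · · · · · · · · ·
    · · · · · · · · ·
    · · · · · · · · ·
    · · · · · · · · ·
    · · · · · · · · ·
T2:
  2·area = 10  (B↔C swapped to make it positive)
  edge (16, 6)→(16, 16): d=(0,10) right/bottom  bias=-1
  edge (16, 16)→(15, 9): d=(-1,-7) top-left  bias=+0
  edge (15, 9)→(16, 6): d=(1,-3) top-left  bias=+0
    (8,1)@(17, 3): e=[-10,20,0] → ·  [on edge]
    (7,4)@(15, 9): e=[10,0,0] → █  [on edge]
    (8,4)@(17, 9): e=[-10,14,6] → ·
    (7,5)@(15, 11): e=[10,-2,2] → ·
    (6,7)@(13, 15): e=[30,-20,0] → ·  [on edge]
  covered (1 px):
    · · · · · · · · ·
    · · · · · · · · ·
    · · · · · · · · ·
    · · · · · · · · ·
    · · · · · · · █ ·
    · · · · · · · · ·
    · · · · · · · · ·
    · · · · · · · · ·
    · · · · · · · · ·

Final: [16,20,4]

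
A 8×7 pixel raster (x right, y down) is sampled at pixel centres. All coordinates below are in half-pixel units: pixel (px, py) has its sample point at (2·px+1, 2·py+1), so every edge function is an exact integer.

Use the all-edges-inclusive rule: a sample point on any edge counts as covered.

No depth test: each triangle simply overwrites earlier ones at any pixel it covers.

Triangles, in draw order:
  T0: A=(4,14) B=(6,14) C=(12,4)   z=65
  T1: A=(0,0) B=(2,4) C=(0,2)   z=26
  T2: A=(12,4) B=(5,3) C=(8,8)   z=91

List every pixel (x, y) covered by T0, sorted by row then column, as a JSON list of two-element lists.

T0:
  2·area = 20  (B↔C swapped to make it positive)
  edge (4, 14)→(12, 4): d=(8,-10) inclusive
  edge (12, 4)→(6, 14): d=(-6,10) inclusive
  edge (6, 14)→(4, 14): d=(-2,0) inclusive
    (4,4)@(9, 9): e=[10,0,10] → X  [on edge]
    (5,4)@(11, 9): e=[30,-20,10] → .
    (3,5)@(7, 11): e=[6,8,6] → X
    (4,5)@(9, 11): e=[26,-12,6] → .
    (2,6)@(5, 13): e=[2,16,2] → X
    (3,6)@(7, 13): e=[22,-4,2] → .
  covered (3 px):
    . . . . . . . .
    . . . . . . . .
    . . . . . . . .
    . . . . . . . .
    . . . . X . . .
    . . . X . . . .
    . . X . . . . .
T1:
  2·area = 4
  edge (0, 0)→(2, 4): d=(2,4) inclusive
  edge (2, 4)→(0, 2): d=(-2,-2) inclusive
  edge (0, 2)→(0, 0): d=(0,-2) inclusive
    (0,1)@(1, 3): e=[2,0,2] → X  [on edge]
    (1,1)@(3, 3): e=[-6,4,6] → .
    (0,2)@(1, 5): e=[6,-4,2] → .
    (1,2)@(3, 5): e=[-2,0,6] → .  [on edge]
    (2,3)@(5, 7): e=[-6,0,10] → .  [on edge]
    (3,4)@(7, 9): e=[-10,0,14] → .  [on edge]
    (4,5)@(9, 11): e=[-14,0,18] → .  [on edge]
    (5,6)@(11, 13): e=[-18,0,22] → .  [on edge]
  covered (1 px):
    . . . . . . . .
    X . . . . . . .
    . . . . . . . .
    . . . . . . . .
    . . . . . . . .
    . . . . . . . .
    . . . . . . . .
T2:
  2·area = 32  (B↔C swapped to make it positive)
  edge (12, 4)→(8, 8): d=(-4,4) inclusive
  edge (8, 8)→(5, 3): d=(-3,-5) inclusive
  edge (5, 3)→(12, 4): d=(7,1) inclusive
    (7,0)@(15, 1): e=[0,56,-24] → .  [on edge]
    (2,1)@(5, 3): e=[32,0,0] → X  [on edge]
    (3,1)@(7, 3): e=[24,10,-2] → .
    (6,1)@(13, 3): e=[0,40,-8] → .  [on edge]
    (2,2)@(5, 5): e=[24,-6,14] → .
    (3,2)@(7, 5): e=[16,4,12] → X
    (4,2)@(9, 5): e=[8,14,10] → X
    (5,2)@(11, 5): e=[0,24,8] → X  [on edge]
    (6,2)@(13, 5): e=[-8,34,6] → .
    (3,3)@(7, 7): e=[8,-2,26] → .
    (4,3)@(9, 7): e=[0,8,24] → X  [on edge]
    (5,3)@(11, 7): e=[-8,18,22] → .
    (3,4)@(7, 9): e=[0,-8,40] → .  [on edge]
    (2,5)@(5, 11): e=[0,-24,56] → .  [on edge]
    (1,6)@(3, 13): e=[0,-40,72] → .  [on edge]
    (5,6)@(11, 13): e=[-32,0,64] → .  [on edge]
  covered (5 px):
    . . . . . . . .
    . . X . . . . .
    . . . X X X . .
    . . . . X . . .
    . . . . . . . .
    . . . . . . . .
    . . . . . . . .

Result: [[4,4],[3,5],[2,6]]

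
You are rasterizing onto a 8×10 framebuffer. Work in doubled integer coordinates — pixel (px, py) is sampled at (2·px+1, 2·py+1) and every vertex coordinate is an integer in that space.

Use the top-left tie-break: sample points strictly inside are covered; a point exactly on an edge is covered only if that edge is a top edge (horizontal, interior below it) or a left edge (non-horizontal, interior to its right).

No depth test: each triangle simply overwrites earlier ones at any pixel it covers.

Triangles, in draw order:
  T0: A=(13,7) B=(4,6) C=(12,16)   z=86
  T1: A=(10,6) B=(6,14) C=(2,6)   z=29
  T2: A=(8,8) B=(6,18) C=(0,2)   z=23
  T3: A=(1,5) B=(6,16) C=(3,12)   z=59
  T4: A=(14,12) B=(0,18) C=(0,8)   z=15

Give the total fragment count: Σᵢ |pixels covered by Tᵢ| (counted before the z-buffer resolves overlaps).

T0:
  2·area = 82  (B↔C swapped to make it positive)
  edge (13, 7)→(12, 16): d=(-1,9) right/bottom  bias=-1
  edge (12, 16)→(4, 6): d=(-8,-10) top-left  bias=+0
  edge (4, 6)→(13, 7): d=(9,1) right/bottom  bias=-1
    (2,3)@(5, 7): e=[72,2,8] → #
    (3,3)@(7, 7): e=[54,22,6] → #
    (4,3)@(9, 7): e=[36,42,4] → #
    (5,3)@(11, 7): e=[18,62,2] → #
    (6,3)@(13, 7): e=[0,82,0] → ·  [on edge]
    (2,4)@(5, 9): e=[70,-14,26] → ·
    (3,4)@(7, 9): e=[52,6,24] → #
    (6,4)@(13, 9): e=[-2,66,18] → ·
    (3,5)@(7, 11): e=[50,-10,42] → ·
    (4,5)@(9, 11): e=[32,10,40] → #
    (6,5)@(13, 11): e=[-4,50,36] → ·
    (4,6)@(9, 13): e=[30,-6,58] → ·
  covered (10 px):
    · · · · · · · ·
    · · · · · · · ·
    · · · · · · · ·
    · · # # # # · ·
    · · · # # # · ·
    · · · · # # · ·
    · · · · · # · ·
    · · · · · · · ·
    · · · · · · · ·
    · · · · · · · ·
T1:
  2·area = 64
  edge (10, 6)→(6, 14): d=(-4,8) right/bottom  bias=-1
  edge (6, 14)→(2, 6): d=(-4,-8) top-left  bias=+0
  edge (2, 6)→(10, 6): d=(8,0) top-left  bias=+0
    (1,3)@(3, 7): e=[52,4,8] → #
    (2,3)@(5, 7): e=[36,20,8] → #
    (3,3)@(7, 7): e=[20,36,8] → #
    (4,3)@(9, 7): e=[4,52,8] → #
    (5,3)@(11, 7): e=[-12,68,8] → ·
    (1,4)@(3, 9): e=[44,-4,24] → ·
    (2,4)@(5, 9): e=[28,12,24] → #
    (4,4)@(9, 9): e=[-4,44,24] → ·
    (2,5)@(5, 11): e=[20,4,40] → #
    (4,5)@(9, 11): e=[-12,36,40] → ·
    (2,6)@(5, 13): e=[12,-4,56] → ·
    (3,6)@(7, 13): e=[-4,12,56] → ·
  covered (8 px):
    · · · · · · · ·
    · · · · · · · ·
    · · · · · · · ·
    · # # # # · · ·
    · · # # · · · ·
    · · # # · · · ·
    · · · · · · · ·
    · · · · · · · ·
    · · · · · · · ·
    · · · · · · · ·
T2:
  2·area = 92
  edge (8, 8)→(6, 18): d=(-2,10) right/bottom  bias=-1
  edge (6, 18)→(0, 2): d=(-6,-16) top-left  bias=+0
  edge (0, 2)→(8, 8): d=(8,6) right/bottom  bias=-1
    (0,1)@(1, 3): e=[80,10,2] → #
    (1,1)@(3, 3): e=[60,42,-10] → ·
    (4,1)@(9, 3): e=[0,138,-46] → ·  [on edge]
    (0,2)@(1, 5): e=[76,-2,18] → ·
    (1,2)@(3, 5): e=[56,30,6] → #
    (2,2)@(5, 5): e=[36,62,-6] → ·
    (1,3)@(3, 7): e=[52,18,22] → #
    (2,3)@(5, 7): e=[32,50,10] → #
    (3,3)@(7, 7): e=[12,82,-2] → ·
    (1,4)@(3, 9): e=[48,6,38] → #
    (3,4)@(7, 9): e=[8,70,14] → #
    (4,4)@(9, 9): e=[-12,102,2] → ·
    (3,6)@(7, 13): e=[0,46,46] → ·  [on edge]
  covered (11 px):
    · · · · · · · ·
    # · · · · · · ·
    · # · · · · · ·
    · # # · · · · ·
    · # # # · · · ·
    · · # # · · · ·
    · · # · · · · ·
    · · # · · · · ·
    · · · · · · · ·
    · · · · · · · ·
T3:
  2·area = 13
  edge (1, 5)→(6, 16): d=(5,11) right/bottom  bias=-1
  edge (6, 16)→(3, 12): d=(-3,-4) top-left  bias=+0
  edge (3, 12)→(1, 5): d=(-2,-7) top-left  bias=+0
    (0,2)@(1, 5): e=[0,13,0] → ·  [on edge]
    (1,5)@(3, 11): e=[8,3,2] → #
    (2,5)@(5, 11): e=[-14,11,16] → ·
    (1,6)@(3, 13): e=[18,-3,-2] → ·
    (2,9)@(5, 19): e=[26,-13,0] → ·  [on edge]
  covered (1 px):
    · · · · · · · ·
    · · · · · · · ·
    · · · · · · · ·
    · · · · · · · ·
    · · · · · · · ·
    · # · · · · · ·
    · · · · · · · ·
    · · · · · · · ·
    · · · · · · · ·
    · · · · · · · ·
T4:
  2·area = 140
  edge (14, 12)→(0, 18): d=(-14,6) right/bottom  bias=-1
  edge (0, 18)→(0, 8): d=(0,-10) top-left  bias=+0
  edge (0, 8)→(14, 12): d=(14,4) right/bottom  bias=-1
    (0,4)@(1, 9): e=[120,10,10] → #
    (1,4)@(3, 9): e=[108,30,2] → #
    (2,4)@(5, 9): e=[96,50,-6] → ·
    (0,5)@(1, 11): e=[92,10,38] → #
    (2,5)@(5, 11): e=[68,50,22] → #
    (3,5)@(7, 11): e=[56,70,14] → #
    (4,5)@(9, 11): e=[44,90,6] → #
    (5,5)@(11, 11): e=[32,110,-2] → ·
    (0,6)@(1, 13): e=[64,10,66] → #
    (5,6)@(11, 13): e=[4,110,26] → #
    (6,6)@(13, 13): e=[-8,130,18] → ·
    (0,7)@(1, 15): e=[36,10,94] → #
    (3,7)@(7, 15): e=[0,70,70] → ·  [on edge]
  covered (17 px):
    · · · · · · · ·
    · · · · · · · ·
    · · · · · · · ·
    · · · · · · · ·
    # # · · · · · ·
    # # # # # · · ·
    # # # # # # · ·
    # # # · · · · ·
    # · · · · · · ·
    · · · · · · · ·

Result: 47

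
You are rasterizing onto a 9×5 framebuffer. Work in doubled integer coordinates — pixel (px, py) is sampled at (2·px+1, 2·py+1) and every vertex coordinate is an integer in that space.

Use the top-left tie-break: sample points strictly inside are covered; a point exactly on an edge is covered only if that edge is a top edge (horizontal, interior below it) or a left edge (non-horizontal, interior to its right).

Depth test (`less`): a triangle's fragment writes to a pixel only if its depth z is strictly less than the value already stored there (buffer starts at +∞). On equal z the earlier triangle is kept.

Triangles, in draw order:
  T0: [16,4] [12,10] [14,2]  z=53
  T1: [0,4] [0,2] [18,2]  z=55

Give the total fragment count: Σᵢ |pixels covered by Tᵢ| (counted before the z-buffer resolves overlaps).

T0:
  2·area = 20
  edge (16, 4)→(12, 10): d=(-4,6) right/bottom  bias=-1
  edge (12, 10)→(14, 2): d=(2,-8) top-left  bias=+0
  edge (14, 2)→(16, 4): d=(2,2) right/bottom  bias=-1
    (6,0)@(13, 1): e=[30,-10,0] → ·  [on edge]
    (7,1)@(15, 3): e=[10,10,0] → ·  [on edge]
    (7,2)@(15, 5): e=[2,14,4] → █
    (8,2)@(17, 5): e=[-10,30,0] → ·  [on edge]
    (6,3)@(13, 7): e=[6,2,12] → █
    (7,3)@(15, 7): e=[-6,18,8] → ·
    (6,4)@(13, 9): e=[-2,6,16] → ·
  covered (2 px):
    · · · · · · · · ·
    · · · · · · · · ·
    · · · · · · · █ ·
    · · · · · · █ · ·
    · · · · · · · · ·
T1:
  2·area = 36
  edge (0, 4)→(0, 2): d=(0,-2) top-left  bias=+0
  edge (0, 2)→(18, 2): d=(18,0) top-left  bias=+0
  edge (18, 2)→(0, 4): d=(-18,2) right/bottom  bias=-1
    (0,1)@(1, 3): e=[2,18,16] → █
    (1,1)@(3, 3): e=[6,18,12] → █
    (2,1)@(5, 3): e=[10,18,8] → █
    (3,1)@(7, 3): e=[14,18,4] → █
    (4,1)@(9, 3): e=[18,18,0] → ·  [on edge]
    (0,2)@(1, 5): e=[2,54,-20] → ·
    (1,2)@(3, 5): e=[6,54,-24] → ·
    (2,2)@(5, 5): e=[10,54,-28] → ·
    (3,2)@(7, 5): e=[14,54,-32] → ·
  covered (4 px):
    · · · · · · · · ·
    █ █ █ █ · · · · ·
    · · · · · · · · ·
    · · · · · · · · ·
    · · · · · · · · ·

Result: 6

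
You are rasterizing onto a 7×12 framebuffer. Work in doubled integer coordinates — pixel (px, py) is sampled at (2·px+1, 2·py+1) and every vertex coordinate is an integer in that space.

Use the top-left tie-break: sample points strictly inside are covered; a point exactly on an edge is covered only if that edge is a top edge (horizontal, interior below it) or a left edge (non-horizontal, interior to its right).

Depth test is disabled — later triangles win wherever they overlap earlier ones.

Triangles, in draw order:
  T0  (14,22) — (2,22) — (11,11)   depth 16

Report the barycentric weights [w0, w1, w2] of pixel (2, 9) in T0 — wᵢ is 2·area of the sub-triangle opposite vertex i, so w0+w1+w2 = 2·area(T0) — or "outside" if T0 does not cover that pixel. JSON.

T0:
  2·area = 132
  edge (14, 22)→(2, 22): d=(-12,0) right/bottom  bias=-1
  edge (2, 22)→(11, 11): d=(9,-11) top-left  bias=+0
  edge (11, 11)→(14, 22): d=(3,11) right/bottom  bias=-1
    (5,5)@(11, 11): e=[132,0,0] → ·  [on edge]
    (5,6)@(11, 13): e=[108,18,6] → #
    (6,6)@(13, 13): e=[108,40,-16] → ·
    (4,7)@(9, 15): e=[84,14,34] → #
    (6,7)@(13, 15): e=[84,58,-10] → ·
    (3,8)@(7, 17): e=[60,10,62] → #
    (6,8)@(13, 17): e=[60,76,-4] → ·
    (2,9)@(5, 19): e=[36,6,90] → #
    (6,9)@(13, 19): e=[36,94,2] → #
    (1,10)@(3, 21): e=[12,2,118] → #
    (1,11)@(3, 23): e=[-12,20,124] → ·
    (2,11)@(5, 23): e=[-12,42,102] → ·
  covered (17 px):
    · · · · · · ·
    · · · · · · ·
    · · · · · · ·
    · · · · · · ·
    · · · · · · ·
    · · · · · · ·
    · · · · · # ·
    · · · · # # ·
    · · · # # # ·
    · · # # # # #
    · # # # # # #
    · · · · · · ·

Answer: [6,90,36]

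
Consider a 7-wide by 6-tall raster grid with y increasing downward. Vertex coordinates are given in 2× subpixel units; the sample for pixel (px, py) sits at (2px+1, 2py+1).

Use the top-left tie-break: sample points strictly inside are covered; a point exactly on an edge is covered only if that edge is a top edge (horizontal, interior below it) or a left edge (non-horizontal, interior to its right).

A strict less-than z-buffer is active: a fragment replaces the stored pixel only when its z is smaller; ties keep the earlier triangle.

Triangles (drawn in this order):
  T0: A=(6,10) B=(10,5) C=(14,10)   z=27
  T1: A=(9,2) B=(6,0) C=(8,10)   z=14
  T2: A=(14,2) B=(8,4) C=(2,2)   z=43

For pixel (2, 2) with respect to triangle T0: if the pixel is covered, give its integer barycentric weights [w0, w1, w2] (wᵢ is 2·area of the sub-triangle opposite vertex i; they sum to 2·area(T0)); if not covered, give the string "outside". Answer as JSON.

T0:
  2·area = 40
  edge (6, 10)→(10, 5): d=(4,-5) top-left  bias=+0
  edge (10, 5)→(14, 10): d=(4,5) right/bottom  bias=-1
  edge (14, 10)→(6, 10): d=(-8,0) right/bottom  bias=-1
    (4,3)@(9, 7): e=[3,13,24] → █
    (5,3)@(11, 7): e=[13,3,24] → █
    (6,3)@(13, 7): e=[23,-7,24] → ·
    (3,4)@(7, 9): e=[1,31,8] → █
    (6,4)@(13, 9): e=[31,1,8] → █
    (3,5)@(7, 11): e=[9,39,-8] → ·
    (4,5)@(9, 11): e=[19,29,-8] → ·
    (5,5)@(11, 11): e=[29,19,-8] → ·
    (6,5)@(13, 11): e=[39,9,-8] → ·
  covered (6 px):
    · · · · · · ·
    · · · · · · ·
    · · · · · · ·
    · · · · █ █ ·
    · · · █ █ █ █
    · · · · · · ·
T1:
  2·area = 26  (B↔C swapped to make it positive)
  edge (9, 2)→(8, 10): d=(-1,8) right/bottom  bias=-1
  edge (8, 10)→(6, 0): d=(-2,-10) top-left  bias=+0
  edge (6, 0)→(9, 2): d=(3,2) right/bottom  bias=-1
    (3,0)@(7, 1): e=[17,8,1] → █
    (4,0)@(9, 1): e=[1,28,-3] → ·
    (3,1)@(7, 3): e=[15,4,7] → █
    (4,1)@(9, 3): e=[-1,24,3] → ·
    (3,2)@(7, 5): e=[13,0,13] → █  [on edge]
    (4,2)@(9, 5): e=[-3,20,9] → ·
    (3,3)@(7, 7): e=[11,-4,19] → ·
  covered (3 px):
    · · · █ · · ·
    · · · █ · · ·
    · · · █ · · ·
    · · · · · · ·
    · · · · · · ·
    · · · · · · ·
T2:
  2·area = 24
  edge (14, 2)→(8, 4): d=(-6,2) right/bottom  bias=-1
  edge (8, 4)→(2, 2): d=(-6,-2) top-left  bias=+0
  edge (2, 2)→(14, 2): d=(12,0) top-left  bias=+0
    (2,1)@(5, 3): e=[12,0,12] → █  [on edge]
    (3,1)@(7, 3): e=[8,4,12] → █
    (4,1)@(9, 3): e=[4,8,12] → █
    (5,1)@(11, 3): e=[0,12,12] → ·  [on edge]
    (2,2)@(5, 5): e=[0,-12,36] → ·  [on edge]
    (3,2)@(7, 5): e=[-4,-8,36] → ·
    (4,2)@(9, 5): e=[-8,-4,36] → ·
    (5,2)@(11, 5): e=[-12,0,36] → ·  [on edge]
  covered (3 px):
    · · · · · · ·
    · · █ █ █ · ·
    · · · · · · ·
    · · · · · · ·
    · · · · · · ·
    · · · · · · ·

Answer: "outside"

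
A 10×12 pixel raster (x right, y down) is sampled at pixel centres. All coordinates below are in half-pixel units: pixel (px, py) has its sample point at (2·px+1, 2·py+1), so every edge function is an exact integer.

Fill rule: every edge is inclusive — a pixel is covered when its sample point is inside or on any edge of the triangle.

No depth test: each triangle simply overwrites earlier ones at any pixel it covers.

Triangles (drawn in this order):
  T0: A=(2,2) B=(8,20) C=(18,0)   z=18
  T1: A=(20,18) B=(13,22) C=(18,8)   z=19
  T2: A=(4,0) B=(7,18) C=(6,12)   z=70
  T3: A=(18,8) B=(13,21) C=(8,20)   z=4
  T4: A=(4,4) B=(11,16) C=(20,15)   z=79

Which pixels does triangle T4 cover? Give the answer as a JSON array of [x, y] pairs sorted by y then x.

T0:
  2·area = 300  (B↔C swapped to make it positive)
  edge (2, 2)→(18, 0): d=(16,-2) inclusive
  edge (18, 0)→(8, 20): d=(-10,20) inclusive
  edge (8, 20)→(2, 2): d=(-6,-18) inclusive
    (5,0)@(11, 1): e=[2,130,168] → █
    (6,0)@(13, 1): e=[6,90,204] → █
    (7,0)@(15, 1): e=[10,50,240] → █
    (8,0)@(17, 1): e=[14,10,276] → █
    (9,0)@(19, 1): e=[18,-30,312] → ·
    (1,1)@(3, 3): e=[18,270,12] → █
    (2,1)@(5, 3): e=[22,230,48] → █
    (3,1)@(7, 3): e=[26,190,84] → █
    (4,1)@(9, 3): e=[30,150,120] → █
    (8,1)@(17, 3): e=[46,-10,264] → ·
    (1,2)@(3, 5): e=[50,250,0] → █  [on edge]
    (8,2)@(17, 5): e=[78,-30,252] → ·
    (2,5)@(5, 11): e=[150,150,0] → █  [on edge]
    (3,8)@(7, 17): e=[250,50,0] → █  [on edge]
    (4,11)@(9, 23): e=[350,-50,0] → ·  [on edge]
  covered (39 px):
    · · · · · █ █ █ █ ·
    · █ █ █ █ █ █ █ · ·
    · █ █ █ █ █ █ █ · ·
    · · █ █ █ █ █ · · ·
    · · █ █ █ █ █ · · ·
    · · █ █ █ █ · · · ·
    · · · █ █ █ · · · ·
    · · · █ █ · · · · ·
    · · · █ █ · · · · ·
    · · · · · · · · · ·
    · · · · · · · · · ·
    · · · · · · · · · ·
T1:
  2·area = 78
  edge (20, 18)→(13, 22): d=(-7,4) inclusive
  edge (13, 22)→(18, 8): d=(5,-14) inclusive
  edge (18, 8)→(20, 18): d=(2,10) inclusive
    (8,1)@(17, 3): e=[117,-39,0] → ·  [on edge]
    (8,5)@(17, 11): e=[61,1,16] → █
    (9,5)@(19, 11): e=[53,29,-4] → ·
    (8,6)@(17, 13): e=[47,11,20] → █
    (9,6)@(19, 13): e=[39,39,0] → █  [on edge]
    (8,7)@(17, 15): e=[33,21,24] → █
    (7,8)@(15, 17): e=[27,3,48] → █
    (7,9)@(15, 19): e=[13,13,52] → █
    (9,9)@(19, 19): e=[-3,69,12] → ·
    (7,10)@(15, 21): e=[-1,23,56] → ·
    (8,10)@(17, 21): e=[-9,51,36] → ·
  covered (10 px):
    · · · · · · · · · ·
    · · · · · · · · · ·
    · · · · · · · · · ·
    · · · · · · · · · ·
    · · · · · · · · · ·
    · · · · · · · · █ ·
    · · · · · · · · █ █
    · · · · · · · · █ █
    · · · · · · · █ █ █
    · · · · · · · █ █ ·
    · · · · · · · · · ·
    · · · · · · · · · ·
T2:
  degenerate (2·area = 0) — covers nothing
T3:
  2·area = 70
  edge (18, 8)→(13, 21): d=(-5,13) inclusive
  edge (13, 21)→(8, 20): d=(-5,-1) inclusive
  edge (8, 20)→(18, 8): d=(10,-12) inclusive
    (7,6)@(15, 13): e=[14,42,14] → █
    (8,6)@(17, 13): e=[-12,44,38] → ·
    (6,7)@(13, 15): e=[30,30,10] → █
    (8,7)@(17, 15): e=[-22,34,58] → ·
    (5,8)@(11, 17): e=[46,18,6] → █
    (7,8)@(15, 17): e=[-6,22,54] → ·
    (1,9)@(3, 19): e=[140,0,-70] → ·  [on edge]
    (4,9)@(9, 19): e=[62,6,2] → █
    (7,9)@(15, 19): e=[-16,12,74] → ·
    (4,10)@(9, 21): e=[52,-4,22] → ·
    (5,10)@(11, 21): e=[26,-2,46] → ·
    (6,10)@(13, 21): e=[0,0,70] → █  [on edge]
  covered (9 px):
    · · · · · · · · · ·
    · · · · · · · · · ·
    · · · · · · · · · ·
    · · · · · · · · · ·
    · · · · · · · · · ·
    · · · · · · · · · ·
    · · · · · · · █ · ·
    · · · · · · █ █ · ·
    · · · · · █ █ · · ·
    · · · · █ █ █ · · ·
    · · · · · · █ · · ·
    · · · · · · · · · ·
T4:
  2·area = 115  (B↔C swapped to make it positive)
  edge (4, 4)→(20, 15): d=(16,11) inclusive
  edge (20, 15)→(11, 16): d=(-9,1) inclusive
  edge (11, 16)→(4, 4): d=(-7,-12) inclusive
    (2,2)@(5, 5): e=[5,105,5] → █
    (3,2)@(7, 5): e=[-17,103,29] → ·
    (2,3)@(5, 7): e=[37,87,-9] → ·
    (3,3)@(7, 7): e=[15,85,15] → █
    (4,3)@(9, 7): e=[-7,83,39] → ·
    (3,4)@(7, 9): e=[47,67,1] → █
    (4,4)@(9, 9): e=[25,65,25] → █
    (5,4)@(11, 9): e=[3,63,49] → █
    (6,4)@(13, 9): e=[-19,61,73] → ·
    (3,5)@(7, 11): e=[79,49,-13] → ·
    (4,5)@(9, 11): e=[57,47,11] → █
    (6,5)@(13, 11): e=[13,43,59] → █
  covered (17 px):
    · · · · · · · · · ·
    · · · · · · · · · ·
    · · █ · · · · · · ·
    · · · █ · · · · · ·
    · · · █ █ █ · · · ·
    · · · · █ █ █ · · ·
    · · · · · █ █ █ █ ·
    · · · · · █ █ █ █ █
    · · · · · · · · · ·
    · · · · · · · · · ·
    · · · · · · · · · ·
    · · · · · · · · · ·

Result: [[2,2],[3,3],[3,4],[4,4],[5,4],[4,5],[5,5],[6,5],[5,6],[6,6],[7,6],[8,6],[5,7],[6,7],[7,7],[8,7],[9,7]]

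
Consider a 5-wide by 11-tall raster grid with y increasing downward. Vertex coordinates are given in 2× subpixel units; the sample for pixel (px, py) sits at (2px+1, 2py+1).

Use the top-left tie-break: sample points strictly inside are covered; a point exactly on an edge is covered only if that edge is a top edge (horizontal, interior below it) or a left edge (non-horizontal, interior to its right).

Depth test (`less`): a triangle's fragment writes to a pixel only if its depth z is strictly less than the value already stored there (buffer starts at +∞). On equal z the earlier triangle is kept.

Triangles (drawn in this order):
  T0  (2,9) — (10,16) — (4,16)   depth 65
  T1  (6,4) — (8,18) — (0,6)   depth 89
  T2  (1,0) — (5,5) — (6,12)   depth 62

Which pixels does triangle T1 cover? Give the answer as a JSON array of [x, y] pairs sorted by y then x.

T0:
  2·area = 42
  edge (2, 9)→(10, 16): d=(8,7) right/bottom  bias=-1
  edge (10, 16)→(4, 16): d=(-6,0) right/bottom  bias=-1
  edge (4, 16)→(2, 9): d=(-2,-7) top-left  bias=+0
    (1,5)@(3, 11): e=[9,30,3] → X
    (2,5)@(5, 11): e=[-5,30,17] → .
    (1,6)@(3, 13): e=[25,18,-1] → .
    (2,6)@(5, 13): e=[11,18,13] → X
    (3,6)@(7, 13): e=[-3,18,27] → .
    (2,7)@(5, 15): e=[27,6,9] → X
    (3,7)@(7, 15): e=[13,6,23] → X
    (4,7)@(9, 15): e=[-1,6,37] → .
    (2,8)@(5, 17): e=[43,-6,5] → .
    (3,8)@(7, 17): e=[29,-6,19] → .
  covered (4 px):
    . . . . .
    . . . . .
    . . . . .
    . . . . .
    . . . . .
    . X . . .
    . . X . .
    . . X X .
    . . . . .
    . . . . .
    . . . . .
T1:
  2·area = 88
  edge (6, 4)→(8, 18): d=(2,14) right/bottom  bias=-1
  edge (8, 18)→(0, 6): d=(-8,-12) top-left  bias=+0
  edge (0, 6)→(6, 4): d=(6,-2) top-left  bias=+0
    (4,1)@(9, 3): e=[-44,132,0] → .  [on edge]
    (1,2)@(3, 5): e=[44,44,0] → X  [on edge]
    (2,2)@(5, 5): e=[16,68,4] → X
    (3,2)@(7, 5): e=[-12,92,8] → .
    (0,3)@(1, 7): e=[76,4,8] → X
    (3,3)@(7, 7): e=[-8,76,20] → .
    (0,4)@(1, 9): e=[80,-12,20] → .
    (1,4)@(3, 9): e=[52,12,24] → X
    (3,4)@(7, 9): e=[-4,60,32] → .
    (1,5)@(3, 11): e=[56,-4,36] → .
    (2,5)@(5, 11): e=[28,20,40] → X
    (3,5)@(7, 11): e=[0,44,44] → .  [on edge]
  covered (11 px):
    . . . . .
    . . . . .
    . X X . .
    X X X . .
    . X X . .
    . . X . .
    . . X X .
    . . . X .
    . . . . .
    . . . . .
    . . . . .
T2:
  2·area = 23
  edge (1, 0)→(5, 5): d=(4,5) right/bottom  bias=-1
  edge (5, 5)→(6, 12): d=(1,7) right/bottom  bias=-1
  edge (6, 12)→(1, 0): d=(-5,-12) top-left  bias=+0
    (1,1)@(3, 3): e=[2,12,9] → X
    (2,1)@(5, 3): e=[-8,-2,33] → .
    (1,2)@(3, 5): e=[10,14,-1] → .
    (2,2)@(5, 5): e=[0,0,23] → .  [on edge]
    (2,3)@(5, 7): e=[8,2,13] → X
    (3,3)@(7, 7): e=[-2,-12,37] → .
    (2,4)@(5, 9): e=[16,4,3] → X
    (3,4)@(7, 9): e=[6,-10,27] → .
    (2,5)@(5, 11): e=[24,6,-7] → .
    (3,9)@(7, 19): e=[46,0,-23] → .  [on edge]
  covered (3 px):
    . . . . .
    . X . . .
    . . . . .
    . . X . .
    . . X . .
    . . . . .
    . . . . .
    . . . . .
    . . . . .
    . . . . .
    . . . . .

Final: [[1,2],[2,2],[0,3],[1,3],[2,3],[1,4],[2,4],[2,5],[2,6],[3,6],[3,7]]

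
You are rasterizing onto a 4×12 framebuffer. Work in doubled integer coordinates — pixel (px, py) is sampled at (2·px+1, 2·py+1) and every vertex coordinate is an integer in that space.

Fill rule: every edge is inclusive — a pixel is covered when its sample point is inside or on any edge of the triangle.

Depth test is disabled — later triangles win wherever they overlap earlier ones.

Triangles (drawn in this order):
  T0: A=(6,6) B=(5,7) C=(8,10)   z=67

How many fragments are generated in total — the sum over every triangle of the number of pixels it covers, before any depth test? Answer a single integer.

T0:
  2·area = 6  (B↔C swapped to make it positive)
  edge (6, 6)→(8, 10): d=(2,4) inclusive
  edge (8, 10)→(5, 7): d=(-3,-3) inclusive
  edge (5, 7)→(6, 6): d=(1,-1) inclusive
    (0,1)@(1, 3): e=[14,0,-8] → .  [on edge]
    (1,2)@(3, 5): e=[10,0,-4] → .  [on edge]
    (3,2)@(7, 5): e=[-6,12,0] → .  [on edge]
    (2,3)@(5, 7): e=[6,0,0] → X  [on edge]
    (3,3)@(7, 7): e=[-2,6,2] → .
    (1,4)@(3, 9): e=[18,-12,0] → .  [on edge]
    (2,4)@(5, 9): e=[10,-6,2] → .
    (3,4)@(7, 9): e=[2,0,4] → X  [on edge]
    (0,5)@(1, 11): e=[30,-24,0] → .  [on edge]
    (3,5)@(7, 11): e=[6,-6,6] → .
  covered (2 px):
    . . . .
    . . . .
    . . . .
    . . X .
    . . . X
    . . . .
    . . . .
    . . . .
    . . . .
    . . . .
    . . . .
    . . . .

Final: 2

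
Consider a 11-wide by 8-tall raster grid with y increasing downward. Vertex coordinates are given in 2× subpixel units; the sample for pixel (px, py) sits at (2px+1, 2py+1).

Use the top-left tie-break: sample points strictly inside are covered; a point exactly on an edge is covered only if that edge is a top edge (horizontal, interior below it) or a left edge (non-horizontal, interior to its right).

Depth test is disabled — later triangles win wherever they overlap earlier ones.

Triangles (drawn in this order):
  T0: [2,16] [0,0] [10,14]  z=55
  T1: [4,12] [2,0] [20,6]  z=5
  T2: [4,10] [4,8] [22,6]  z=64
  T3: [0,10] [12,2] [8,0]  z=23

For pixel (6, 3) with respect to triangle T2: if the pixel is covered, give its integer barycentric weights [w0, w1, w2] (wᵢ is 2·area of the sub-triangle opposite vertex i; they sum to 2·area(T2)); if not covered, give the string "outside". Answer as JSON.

T0:
  2·area = 132
  edge (2, 16)→(0, 0): d=(-2,-16) top-left  bias=+0
  edge (0, 0)→(10, 14): d=(10,14) right/bottom  bias=-1
  edge (10, 14)→(2, 16): d=(-8,2) right/bottom  bias=-1
    (0,1)@(1, 3): e=[10,16,106] → #
    (1,1)@(3, 3): e=[42,-12,102] → ·
    (0,2)@(1, 5): e=[6,36,90] → #
    (1,2)@(3, 5): e=[38,8,86] → #
    (2,2)@(5, 5): e=[70,-20,82] → ·
    (0,3)@(1, 7): e=[2,56,74] → #
    (2,3)@(5, 7): e=[66,0,66] → ·  [on edge]
    (0,4)@(1, 9): e=[-2,76,58] → ·
    (1,4)@(3, 9): e=[30,48,54] → #
    (2,4)@(5, 9): e=[62,20,50] → #
    (3,4)@(7, 9): e=[94,-8,46] → ·
    (1,5)@(3, 11): e=[26,68,38] → #
  covered (16 px):
    · · · · · · · · · · ·
    # · · · · · · · · · ·
    # # · · · · · · · · ·
    # # · · · · · · · · ·
    · # # · · · · · · · ·
    · # # # · · · · · · ·
    · # # # # · · · · · ·
    · # # · · · · · · · ·
T1:
  2·area = 204
  edge (4, 12)→(2, 0): d=(-2,-12) top-left  bias=+0
  edge (2, 0)→(20, 6): d=(18,6) right/bottom  bias=-1
  edge (20, 6)→(4, 12): d=(-16,6) right/bottom  bias=-1
    (1,0)@(3, 1): e=[10,12,182] → #
    (2,0)@(5, 1): e=[34,0,170] → ·  [on edge]
    (1,1)@(3, 3): e=[6,48,150] → #
    (2,1)@(5, 3): e=[30,36,138] → #
    (3,1)@(7, 3): e=[54,24,126] → #
    (4,1)@(9, 3): e=[78,12,114] → #
    (5,1)@(11, 3): e=[102,0,102] → ·  [on edge]
    (1,2)@(3, 5): e=[2,84,118] → #
    (5,2)@(11, 5): e=[98,36,70] → #
    (6,2)@(13, 5): e=[122,24,58] → #
    (7,2)@(15, 5): e=[146,12,46] → #
    (8,2)@(17, 5): e=[170,0,34] → ·  [on edge]
  covered (24 px):
    · # · · · · · · · · ·
    · # # # # · · · · · ·
    · # # # # # # # · · ·
    · · # # # # # # # · ·
    · · # # # # · · · · ·
    · · # · · · · · · · ·
    · · · · · · · · · · ·
    · · · · · · · · · · ·
T2:
  2·area = 36
  edge (4, 10)→(4, 8): d=(0,-2) top-left  bias=+0
  edge (4, 8)→(22, 6): d=(18,-2) top-left  bias=+0
  edge (22, 6)→(4, 10): d=(-18,4) right/bottom  bias=-1
    (6,3)@(13, 7): e=[18,0,18] → #  [on edge]
    (7,3)@(15, 7): e=[22,4,10] → #
    (8,3)@(17, 7): e=[26,8,2] → #
    (9,3)@(19, 7): e=[30,12,-6] → ·
    (2,4)@(5, 9): e=[2,20,14] → #
    (3,4)@(7, 9): e=[6,24,6] → #
    (4,4)@(9, 9): e=[10,28,-2] → ·
    (6,4)@(13, 9): e=[18,36,-18] → ·
    (7,4)@(15, 9): e=[22,40,-26] → ·
    (8,4)@(17, 9): e=[26,44,-34] → ·
    (2,5)@(5, 11): e=[2,56,-22] → ·
    (3,5)@(7, 11): e=[6,60,-30] → ·
  covered (5 px):
    · · · · · · · · · · ·
    · · · · · · · · · · ·
    · · · · · · · · · · ·
    · · · · · · # # # · ·
    · · # # · · · · · · ·
    · · · · · · · · · · ·
    · · · · · · · · · · ·
    · · · · · · · · · · ·
T3:
  2·area = 56  (B↔C swapped to make it positive)
  edge (0, 10)→(8, 0): d=(8,-10) top-left  bias=+0
  edge (8, 0)→(12, 2): d=(4,2) right/bottom  bias=-1
  edge (12, 2)→(0, 10): d=(-12,8) right/bottom  bias=-1
    (4,0)@(9, 1): e=[18,2,36] → #
    (5,0)@(11, 1): e=[38,-2,20] → ·
    (3,1)@(7, 3): e=[14,14,28] → #
    (5,1)@(11, 3): e=[54,6,-4] → ·
    (2,2)@(5, 5): e=[10,26,20] → #
    (4,2)@(9, 5): e=[50,18,-12] → ·
    (1,3)@(3, 7): e=[6,38,12] → #
    (2,3)@(5, 7): e=[26,34,-4] → ·
    (3,3)@(7, 7): e=[46,30,-20] → ·
    (0,4)@(1, 9): e=[2,50,4] → #
    (1,4)@(3, 9): e=[22,46,-12] → ·
    (0,5)@(1, 11): e=[18,58,-20] → ·
  covered (7 px):
    · · · · # · · · · · ·
    · · · # # · · · · · ·
    · · # # · · · · · · ·
    · # · · · · · · · · ·
    # · · · · · · · · · ·
    · · · · · · · · · · ·
    · · · · · · · · · · ·
    · · · · · · · · · · ·

Final: [0,18,18]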